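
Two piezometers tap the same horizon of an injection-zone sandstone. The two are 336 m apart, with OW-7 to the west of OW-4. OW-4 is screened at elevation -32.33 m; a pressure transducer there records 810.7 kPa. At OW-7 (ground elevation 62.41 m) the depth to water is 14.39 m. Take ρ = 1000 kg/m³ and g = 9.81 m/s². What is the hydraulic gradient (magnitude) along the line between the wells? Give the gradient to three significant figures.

i ≈ 0.00682

Pressure head at OW-4: ψ = P/(ρg) = 810.7×1000 / (1000 × 9.81) = 82.64 m.
Total head at OW-4: h = z + ψ = -32.33 + 82.64 = 50.31 m.
Total head at OW-7: h = 62.41 − 14.39 = 48.02 m.
Head difference: h(OW-4) − h(OW-7) = 50.31 − 48.02 = 2.29 m.
Hydraulic gradient: i = |Δh| / L = 2.29 / 336 = 0.00682.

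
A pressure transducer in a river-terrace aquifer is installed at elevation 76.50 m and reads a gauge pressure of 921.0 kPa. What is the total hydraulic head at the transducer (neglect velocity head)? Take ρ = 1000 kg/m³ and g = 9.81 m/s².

h ≈ 170.38 m

ψ = P/(ρg) = 921.0×1000 / (1000 × 9.81) = 93.88 m.
h = z + ψ = 76.50 + 93.88 = 170.38 m.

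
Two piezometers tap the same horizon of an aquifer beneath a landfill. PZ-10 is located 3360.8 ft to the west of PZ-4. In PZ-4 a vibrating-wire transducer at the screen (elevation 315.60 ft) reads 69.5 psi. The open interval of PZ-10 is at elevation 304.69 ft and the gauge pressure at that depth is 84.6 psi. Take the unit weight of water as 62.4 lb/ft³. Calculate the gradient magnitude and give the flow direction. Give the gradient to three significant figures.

i ≈ 0.00712; groundwater flows toward the east

Pressure head at PZ-4: ψ = 144·P/γ = 144 × 69.5 / 62.4 = 160.38 ft.
Total head at PZ-4: h = z + ψ = 315.60 + 160.38 = 475.98 ft.
Pressure head at PZ-10: ψ = 144·P/γ = 144 × 84.6 / 62.4 = 195.23 ft.
Total head at PZ-10: h = z + ψ = 304.69 + 195.23 = 499.92 ft.
Head difference: h(PZ-4) − h(PZ-10) = 475.98 − 499.92 = -23.94 ft.
Hydraulic gradient: i = |Δh| / L = 23.94 / 3360.8 = 0.00712.
Flow is from higher to lower head: from PZ-10 toward PZ-4, i.e. toward the east.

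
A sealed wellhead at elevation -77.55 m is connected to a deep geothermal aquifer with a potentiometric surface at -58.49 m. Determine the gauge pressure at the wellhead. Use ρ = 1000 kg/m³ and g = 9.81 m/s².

Head above the cap: Δh = -58.49 − (-77.55) = 19.06 m.
P = ρgΔh = 1000 × 9.81 × 19.06 = 186979 Pa ≈ 187 kPa.

P ≈ 187 kPa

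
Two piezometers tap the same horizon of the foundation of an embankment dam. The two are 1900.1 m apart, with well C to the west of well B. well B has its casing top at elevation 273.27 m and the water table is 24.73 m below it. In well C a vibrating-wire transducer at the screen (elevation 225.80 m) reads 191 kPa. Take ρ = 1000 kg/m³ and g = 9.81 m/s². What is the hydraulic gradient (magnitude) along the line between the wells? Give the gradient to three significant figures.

i ≈ 0.00172

Total head at well B: h = 273.27 − 24.73 = 248.54 m.
Pressure head at well C: ψ = P/(ρg) = 191×1000 / (1000 × 9.81) = 19.47 m.
Total head at well C: h = z + ψ = 225.80 + 19.47 = 245.27 m.
Head difference: h(well B) − h(well C) = 248.54 − 245.27 = 3.27 m.
Hydraulic gradient: i = |Δh| / L = 3.27 / 1900.1 = 0.00172.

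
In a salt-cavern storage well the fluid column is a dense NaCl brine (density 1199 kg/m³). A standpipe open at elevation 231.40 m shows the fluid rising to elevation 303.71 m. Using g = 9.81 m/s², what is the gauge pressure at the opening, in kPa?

Pressure head ψ = h − z = 303.71 − 231.40 = 72.31 m.
P = ρgψ = 1199 × 9.81 × 72.31 = 850524 Pa ≈ 851 kPa.

P ≈ 851 kPa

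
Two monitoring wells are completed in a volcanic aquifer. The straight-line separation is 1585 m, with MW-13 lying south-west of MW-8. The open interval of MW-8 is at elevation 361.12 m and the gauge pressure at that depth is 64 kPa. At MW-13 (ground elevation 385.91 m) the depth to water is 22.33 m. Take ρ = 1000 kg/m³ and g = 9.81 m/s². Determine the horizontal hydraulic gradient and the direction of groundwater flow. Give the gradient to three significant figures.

Pressure head at MW-8: ψ = P/(ρg) = 64×1000 / (1000 × 9.81) = 6.52 m.
Total head at MW-8: h = z + ψ = 361.12 + 6.52 = 367.64 m.
Total head at MW-13: h = 385.91 − 22.33 = 363.58 m.
Head difference: h(MW-8) − h(MW-13) = 367.64 − 363.58 = 4.06 m.
Hydraulic gradient: i = |Δh| / L = 4.06 / 1585 = 0.00256.
Flow is from higher to lower head: from MW-8 toward MW-13, i.e. toward the south-west.

i ≈ 0.00256; groundwater flows toward the south-west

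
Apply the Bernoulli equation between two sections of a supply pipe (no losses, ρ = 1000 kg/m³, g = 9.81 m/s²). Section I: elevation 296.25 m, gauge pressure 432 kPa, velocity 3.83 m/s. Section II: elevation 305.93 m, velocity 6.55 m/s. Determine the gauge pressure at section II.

P₂ ≈ 323 kPa

Pressure head at I: ψ₁ = P₁/(ρg) = 432×1000 / (1000 × 9.81) = 44.04 m.
Velocity heads: v₁²/2g = 3.83²/19.62 = 0.748 m; v₂²/2g = 6.55²/19.62 = 2.187 m.
Total head H = z₁ + ψ₁ + v₁²/2g = 296.25 + 44.04 + 0.748 = 341.04 m.
ψ₂ = H − z₂ − v₂²/2g = 341.04 − 305.93 − 2.187 = 32.92 m.
P₂ = ρgψ₂ = 1000 × 9.81 × 32.92 ≈ 323 kPa.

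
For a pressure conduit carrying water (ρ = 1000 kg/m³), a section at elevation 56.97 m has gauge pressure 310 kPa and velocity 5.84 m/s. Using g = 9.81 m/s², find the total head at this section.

h ≈ 90.31 m

Pressure head ψ = P/(ρg) = 310×1000 / (1000 × 9.81) = 31.60 m.
Velocity head = v²/(2g) = 5.84² / (2 × 9.81) = 1.738 m.
h = z + ψ + v²/(2g) = 56.97 + 31.60 + 1.738 = 90.31 m.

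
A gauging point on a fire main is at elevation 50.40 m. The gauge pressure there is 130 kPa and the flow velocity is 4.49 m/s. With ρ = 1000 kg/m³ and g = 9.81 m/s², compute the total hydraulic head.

Pressure head ψ = P/(ρg) = 130×1000 / (1000 × 9.81) = 13.25 m.
Velocity head = v²/(2g) = 4.49² / (2 × 9.81) = 1.028 m.
h = z + ψ + v²/(2g) = 50.40 + 13.25 + 1.028 = 64.68 m.

h ≈ 64.68 m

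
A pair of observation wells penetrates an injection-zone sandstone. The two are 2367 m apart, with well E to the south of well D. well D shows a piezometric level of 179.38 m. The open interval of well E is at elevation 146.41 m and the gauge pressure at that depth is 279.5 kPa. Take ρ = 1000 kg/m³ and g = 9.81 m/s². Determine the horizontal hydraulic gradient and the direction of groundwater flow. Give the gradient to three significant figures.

i ≈ 0.00189; groundwater flows toward the south

Total head at well D: h = 179.38 m (water level in the piezometer is the total head).
Pressure head at well E: ψ = P/(ρg) = 279.5×1000 / (1000 × 9.81) = 28.49 m.
Total head at well E: h = z + ψ = 146.41 + 28.49 = 174.90 m.
Head difference: h(well D) − h(well E) = 179.38 − 174.90 = 4.48 m.
Hydraulic gradient: i = |Δh| / L = 4.48 / 2367 = 0.00189.
Flow is from higher to lower head: from well D toward well E, i.e. toward the south.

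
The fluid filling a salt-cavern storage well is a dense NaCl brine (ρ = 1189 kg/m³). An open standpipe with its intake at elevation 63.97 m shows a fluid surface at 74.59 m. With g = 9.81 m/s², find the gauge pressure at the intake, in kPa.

Pressure head ψ = h − z = 74.59 − 63.97 = 10.62 m.
P = ρgψ = 1189 × 9.81 × 10.62 = 123873 Pa ≈ 124 kPa.

P ≈ 124 kPa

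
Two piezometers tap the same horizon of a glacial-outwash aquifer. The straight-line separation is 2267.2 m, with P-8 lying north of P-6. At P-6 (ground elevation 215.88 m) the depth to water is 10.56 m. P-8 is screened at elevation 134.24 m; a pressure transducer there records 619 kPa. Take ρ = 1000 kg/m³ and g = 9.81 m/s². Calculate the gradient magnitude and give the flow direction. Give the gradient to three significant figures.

Total head at P-6: h = 215.88 − 10.56 = 205.32 m.
Pressure head at P-8: ψ = P/(ρg) = 619×1000 / (1000 × 9.81) = 63.10 m.
Total head at P-8: h = z + ψ = 134.24 + 63.10 = 197.34 m.
Head difference: h(P-6) − h(P-8) = 205.32 − 197.34 = 7.98 m.
Hydraulic gradient: i = |Δh| / L = 7.98 / 2267.2 = 0.00352.
Flow is from higher to lower head: from P-6 toward P-8, i.e. toward the north.

i ≈ 0.00352; groundwater flows toward the north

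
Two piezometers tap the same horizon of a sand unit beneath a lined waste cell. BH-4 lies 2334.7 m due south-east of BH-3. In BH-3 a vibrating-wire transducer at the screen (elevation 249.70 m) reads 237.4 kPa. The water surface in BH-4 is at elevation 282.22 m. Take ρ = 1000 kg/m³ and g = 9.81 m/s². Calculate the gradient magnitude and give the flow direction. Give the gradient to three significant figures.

i ≈ 0.00356; groundwater flows toward the north-west

Pressure head at BH-3: ψ = P/(ρg) = 237.4×1000 / (1000 × 9.81) = 24.20 m.
Total head at BH-3: h = z + ψ = 249.70 + 24.20 = 273.90 m.
Total head at BH-4: h = 282.22 m (water level in the piezometer is the total head).
Head difference: h(BH-3) − h(BH-4) = 273.90 − 282.22 = -8.32 m.
Hydraulic gradient: i = |Δh| / L = 8.32 / 2334.7 = 0.00356.
Flow is from higher to lower head: from BH-4 toward BH-3, i.e. toward the north-west.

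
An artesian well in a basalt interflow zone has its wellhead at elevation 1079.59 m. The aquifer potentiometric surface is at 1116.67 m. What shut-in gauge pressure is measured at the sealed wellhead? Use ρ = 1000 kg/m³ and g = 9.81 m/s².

P ≈ 364 kPa

Head above the cap: Δh = 1116.67 − 1079.59 = 37.08 m.
P = ρgΔh = 1000 × 9.81 × 37.08 = 363755 Pa ≈ 364 kPa.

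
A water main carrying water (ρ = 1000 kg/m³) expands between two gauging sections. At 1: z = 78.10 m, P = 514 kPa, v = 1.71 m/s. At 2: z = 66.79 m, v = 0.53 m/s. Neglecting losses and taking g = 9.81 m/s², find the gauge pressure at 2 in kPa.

P₂ ≈ 626 kPa

Pressure head at 1: ψ₁ = P₁/(ρg) = 514×1000 / (1000 × 9.81) = 52.40 m.
Velocity heads: v₁²/2g = 1.71²/19.62 = 0.149 m; v₂²/2g = 0.53²/19.62 = 0.014 m.
Total head H = z₁ + ψ₁ + v₁²/2g = 78.10 + 52.40 + 0.149 = 130.65 m.
ψ₂ = H − z₂ − v₂²/2g = 130.65 − 66.79 − 0.014 = 63.85 m.
P₂ = ρgψ₂ = 1000 × 9.81 × 63.85 ≈ 626 kPa.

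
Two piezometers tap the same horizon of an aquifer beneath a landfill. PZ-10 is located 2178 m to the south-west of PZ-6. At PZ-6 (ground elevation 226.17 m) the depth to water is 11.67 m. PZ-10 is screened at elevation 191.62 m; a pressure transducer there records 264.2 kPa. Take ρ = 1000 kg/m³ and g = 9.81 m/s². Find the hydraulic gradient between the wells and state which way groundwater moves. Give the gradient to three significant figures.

Total head at PZ-6: h = 226.17 − 11.67 = 214.50 m.
Pressure head at PZ-10: ψ = P/(ρg) = 264.2×1000 / (1000 × 9.81) = 26.93 m.
Total head at PZ-10: h = z + ψ = 191.62 + 26.93 = 218.55 m.
Head difference: h(PZ-6) − h(PZ-10) = 214.50 − 218.55 = -4.05 m.
Hydraulic gradient: i = |Δh| / L = 4.05 / 2178 = 0.00186.
Flow is from higher to lower head: from PZ-10 toward PZ-6, i.e. toward the north-east.

i ≈ 0.00186; groundwater flows toward the north-east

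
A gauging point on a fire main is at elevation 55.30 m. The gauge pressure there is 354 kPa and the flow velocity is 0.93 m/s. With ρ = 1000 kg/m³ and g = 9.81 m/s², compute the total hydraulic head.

Pressure head ψ = P/(ρg) = 354×1000 / (1000 × 9.81) = 36.09 m.
Velocity head = v²/(2g) = 0.93² / (2 × 9.81) = 0.044 m.
h = z + ψ + v²/(2g) = 55.30 + 36.09 + 0.044 = 91.43 m.

h ≈ 91.43 m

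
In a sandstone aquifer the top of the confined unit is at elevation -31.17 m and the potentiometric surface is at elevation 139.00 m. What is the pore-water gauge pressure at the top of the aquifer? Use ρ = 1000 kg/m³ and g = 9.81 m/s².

Pressure head at the aquifer top: ψ = h − z = 139.00 − (-31.17) = 170.17 m.
P = ρgψ = 1000 × 9.81 × 170.17 = 1669368 Pa ≈ 1670 kPa.

P ≈ 1670 kPa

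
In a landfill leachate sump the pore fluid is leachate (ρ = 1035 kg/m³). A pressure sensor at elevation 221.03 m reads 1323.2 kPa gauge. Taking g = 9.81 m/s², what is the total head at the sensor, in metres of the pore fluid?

h ≈ 351.35 m

ψ = P/(ρg) = 1323.2×1000 / (1035 × 9.81) = 130.32 m.
h = z + ψ = 221.03 + 130.32 = 351.35 m.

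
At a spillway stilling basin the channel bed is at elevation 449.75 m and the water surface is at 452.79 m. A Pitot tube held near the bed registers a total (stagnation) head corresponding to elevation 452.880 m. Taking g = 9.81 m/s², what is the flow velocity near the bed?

Near the bed, under hydrostatic conditions, the piezometric head (z + ψ) equals the free-surface elevation, 452.79 m.
Velocity head = total − piezometric = 452.880 − 452.79 = 0.090 m.
v = √(2g·h_v) = √(2 × 9.81 × 0.090) = 1.33 m/s.

v ≈ 1.33 m/s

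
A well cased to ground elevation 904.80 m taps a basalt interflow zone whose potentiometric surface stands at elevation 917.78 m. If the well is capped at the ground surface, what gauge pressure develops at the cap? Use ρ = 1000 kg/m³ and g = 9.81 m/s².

Head above the cap: Δh = 917.78 − 904.80 = 12.98 m.
P = ρgΔh = 1000 × 9.81 × 12.98 = 127334 Pa ≈ 127 kPa.

P ≈ 127 kPa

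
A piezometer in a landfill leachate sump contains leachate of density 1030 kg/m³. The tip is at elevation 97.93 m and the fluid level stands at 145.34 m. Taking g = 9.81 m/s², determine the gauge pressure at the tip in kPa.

Pressure head ψ = h − z = 145.34 − 97.93 = 47.41 m.
P = ρgψ = 1030 × 9.81 × 47.41 = 479045 Pa ≈ 479 kPa.

P ≈ 479 kPa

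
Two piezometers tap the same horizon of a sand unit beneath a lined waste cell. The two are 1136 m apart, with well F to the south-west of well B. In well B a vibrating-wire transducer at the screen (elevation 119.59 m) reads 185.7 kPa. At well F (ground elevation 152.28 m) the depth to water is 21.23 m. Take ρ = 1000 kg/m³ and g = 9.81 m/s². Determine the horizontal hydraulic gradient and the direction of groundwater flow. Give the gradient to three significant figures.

Pressure head at well B: ψ = P/(ρg) = 185.7×1000 / (1000 × 9.81) = 18.93 m.
Total head at well B: h = z + ψ = 119.59 + 18.93 = 138.52 m.
Total head at well F: h = 152.28 − 21.23 = 131.05 m.
Head difference: h(well B) − h(well F) = 138.52 − 131.05 = 7.47 m.
Hydraulic gradient: i = |Δh| / L = 7.47 / 1136 = 0.00658.
Flow is from higher to lower head: from well B toward well F, i.e. toward the south-west.

i ≈ 0.00658; groundwater flows toward the south-west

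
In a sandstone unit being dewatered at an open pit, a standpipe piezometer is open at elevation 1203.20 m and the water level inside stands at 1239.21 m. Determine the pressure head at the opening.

Total head h = 1239.21 m (the water-surface elevation in the piezometer).
Pressure head ψ = h − z = 1239.21 − 1203.20 = 36.01 m.

ψ ≈ 36.01 m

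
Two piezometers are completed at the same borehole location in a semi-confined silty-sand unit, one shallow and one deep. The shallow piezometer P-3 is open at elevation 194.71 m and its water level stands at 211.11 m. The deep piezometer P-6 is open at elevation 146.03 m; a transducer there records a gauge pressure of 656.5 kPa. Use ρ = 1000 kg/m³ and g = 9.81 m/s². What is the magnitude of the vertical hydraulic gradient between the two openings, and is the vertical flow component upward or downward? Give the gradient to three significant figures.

|i_v| ≈ 0.0378; vertical flow is upward

Total head at P-3: h = 211.11 m (water level in the standpipe).
Pressure head at P-6: ψ = P/(ρg) = 656.5×1000 / (1000 × 9.81) = 66.92 m.
Total head at P-6: h = z + ψ = 146.03 + 66.92 = 212.95 m.
Δh = h(P-3) − h(P-6) = 211.11 − 212.95 = -1.84 m.
Vertical separation Δz = 194.71 − 146.03 = 48.68 m.
|i_v| = |Δh| / Δz = 1.84 / 48.68 = 0.0378.
Head is higher in the deep piezometer, so vertical flow is upward (discharge condition).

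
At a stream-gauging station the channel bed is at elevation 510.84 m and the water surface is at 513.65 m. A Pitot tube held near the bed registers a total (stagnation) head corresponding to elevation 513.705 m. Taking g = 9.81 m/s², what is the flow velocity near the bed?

Near the bed, under hydrostatic conditions, the piezometric head (z + ψ) equals the free-surface elevation, 513.65 m.
Velocity head = total − piezometric = 513.705 − 513.65 = 0.055 m.
v = √(2g·h_v) = √(2 × 9.81 × 0.055) = 1.04 m/s.

v ≈ 1.04 m/s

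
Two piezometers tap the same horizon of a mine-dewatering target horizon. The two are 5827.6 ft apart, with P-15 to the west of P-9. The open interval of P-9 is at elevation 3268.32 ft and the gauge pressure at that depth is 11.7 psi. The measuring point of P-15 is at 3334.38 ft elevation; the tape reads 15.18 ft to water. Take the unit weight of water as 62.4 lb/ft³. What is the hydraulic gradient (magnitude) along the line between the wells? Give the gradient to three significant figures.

i ≈ 0.00410

Pressure head at P-9: ψ = 144·P/γ = 144 × 11.7 / 62.4 = 27.00 ft.
Total head at P-9: h = z + ψ = 3268.32 + 27.00 = 3295.32 ft.
Total head at P-15: h = 3334.38 − 15.18 = 3319.20 ft.
Head difference: h(P-9) − h(P-15) = 3295.32 − 3319.20 = -23.88 ft.
Hydraulic gradient: i = |Δh| / L = 23.88 / 5827.6 = 0.00410.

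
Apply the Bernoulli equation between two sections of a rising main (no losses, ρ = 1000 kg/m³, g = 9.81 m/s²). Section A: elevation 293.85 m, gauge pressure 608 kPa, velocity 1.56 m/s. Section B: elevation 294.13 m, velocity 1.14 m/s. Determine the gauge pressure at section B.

Pressure head at A: ψ₁ = P₁/(ρg) = 608×1000 / (1000 × 9.81) = 61.98 m.
Velocity heads: v₁²/2g = 1.56²/19.62 = 0.124 m; v₂²/2g = 1.14²/19.62 = 0.066 m.
Total head H = z₁ + ψ₁ + v₁²/2g = 293.85 + 61.98 + 0.124 = 355.95 m.
ψ₂ = H − z₂ − v₂²/2g = 355.95 − 294.13 − 0.066 = 61.75 m.
P₂ = ρgψ₂ = 1000 × 9.81 × 61.75 ≈ 606 kPa.

P₂ ≈ 606 kPa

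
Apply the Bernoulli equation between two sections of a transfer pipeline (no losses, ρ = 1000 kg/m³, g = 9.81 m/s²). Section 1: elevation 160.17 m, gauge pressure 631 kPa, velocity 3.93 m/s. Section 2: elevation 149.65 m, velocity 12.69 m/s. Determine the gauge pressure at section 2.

Pressure head at 1: ψ₁ = P₁/(ρg) = 631×1000 / (1000 × 9.81) = 64.32 m.
Velocity heads: v₁²/2g = 3.93²/19.62 = 0.787 m; v₂²/2g = 12.69²/19.62 = 8.208 m.
Total head H = z₁ + ψ₁ + v₁²/2g = 160.17 + 64.32 + 0.787 = 225.28 m.
ψ₂ = H − z₂ − v₂²/2g = 225.28 − 149.65 − 8.208 = 67.42 m.
P₂ = ρgψ₂ = 1000 × 9.81 × 67.42 ≈ 661 kPa.

P₂ ≈ 661 kPa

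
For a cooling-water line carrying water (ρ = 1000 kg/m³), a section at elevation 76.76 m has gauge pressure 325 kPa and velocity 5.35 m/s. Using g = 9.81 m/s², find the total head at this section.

Pressure head ψ = P/(ρg) = 325×1000 / (1000 × 9.81) = 33.13 m.
Velocity head = v²/(2g) = 5.35² / (2 × 9.81) = 1.459 m.
h = z + ψ + v²/(2g) = 76.76 + 33.13 + 1.459 = 111.35 m.

h ≈ 111.35 m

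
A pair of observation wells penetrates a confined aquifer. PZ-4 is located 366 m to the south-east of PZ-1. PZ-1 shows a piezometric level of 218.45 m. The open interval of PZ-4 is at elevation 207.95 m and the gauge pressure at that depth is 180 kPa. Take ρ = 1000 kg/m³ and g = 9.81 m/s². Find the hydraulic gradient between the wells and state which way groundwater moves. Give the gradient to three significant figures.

i ≈ 0.0214; groundwater flows toward the north-west

Total head at PZ-1: h = 218.45 m (water level in the piezometer is the total head).
Pressure head at PZ-4: ψ = P/(ρg) = 180×1000 / (1000 × 9.81) = 18.35 m.
Total head at PZ-4: h = z + ψ = 207.95 + 18.35 = 226.30 m.
Head difference: h(PZ-1) − h(PZ-4) = 218.45 − 226.30 = -7.85 m.
Hydraulic gradient: i = |Δh| / L = 7.85 / 366 = 0.0214.
Flow is from higher to lower head: from PZ-4 toward PZ-1, i.e. toward the north-west.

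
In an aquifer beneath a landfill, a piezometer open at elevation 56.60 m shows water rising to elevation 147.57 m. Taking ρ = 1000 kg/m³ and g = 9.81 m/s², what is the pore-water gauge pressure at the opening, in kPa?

Pressure head ψ = h − z = 147.57 − 56.60 = 90.97 m.
P = ρgψ = 1000 × 9.81 × 90.97 = 892416 Pa ≈ 892 kPa.

P ≈ 892 kPa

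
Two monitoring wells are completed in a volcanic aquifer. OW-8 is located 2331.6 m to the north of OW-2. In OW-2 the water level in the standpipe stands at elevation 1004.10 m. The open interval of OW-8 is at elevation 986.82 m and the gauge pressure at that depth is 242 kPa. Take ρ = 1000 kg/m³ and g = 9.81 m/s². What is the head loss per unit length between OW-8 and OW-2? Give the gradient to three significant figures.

i ≈ 0.00317 m/m

Total head at OW-2: h = 1004.10 m (water level in the piezometer is the total head).
Pressure head at OW-8: ψ = P/(ρg) = 242×1000 / (1000 × 9.81) = 24.67 m.
Total head at OW-8: h = z + ψ = 986.82 + 24.67 = 1011.49 m.
Head difference: h(OW-2) − h(OW-8) = 1004.10 − 1011.49 = -7.39 m.
Hydraulic gradient: i = |Δh| / L = 7.39 / 2331.6 = 0.00317.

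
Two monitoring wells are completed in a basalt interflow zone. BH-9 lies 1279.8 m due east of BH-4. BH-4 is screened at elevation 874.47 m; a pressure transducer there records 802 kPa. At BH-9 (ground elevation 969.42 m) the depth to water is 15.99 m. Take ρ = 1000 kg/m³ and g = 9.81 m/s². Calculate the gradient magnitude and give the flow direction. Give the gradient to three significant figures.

Pressure head at BH-4: ψ = P/(ρg) = 802×1000 / (1000 × 9.81) = 81.75 m.
Total head at BH-4: h = z + ψ = 874.47 + 81.75 = 956.22 m.
Total head at BH-9: h = 969.42 − 15.99 = 953.43 m.
Head difference: h(BH-4) − h(BH-9) = 956.22 − 953.43 = 2.79 m.
Hydraulic gradient: i = |Δh| / L = 2.79 / 1279.8 = 0.00218.
Flow is from higher to lower head: from BH-4 toward BH-9, i.e. toward the east.

i ≈ 0.00218; groundwater flows toward the east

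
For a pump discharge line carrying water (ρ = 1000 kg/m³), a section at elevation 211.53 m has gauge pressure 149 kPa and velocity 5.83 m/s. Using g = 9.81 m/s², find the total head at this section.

h ≈ 228.45 m

Pressure head ψ = P/(ρg) = 149×1000 / (1000 × 9.81) = 15.19 m.
Velocity head = v²/(2g) = 5.83² / (2 × 9.81) = 1.732 m.
h = z + ψ + v²/(2g) = 211.53 + 15.19 + 1.732 = 228.45 m.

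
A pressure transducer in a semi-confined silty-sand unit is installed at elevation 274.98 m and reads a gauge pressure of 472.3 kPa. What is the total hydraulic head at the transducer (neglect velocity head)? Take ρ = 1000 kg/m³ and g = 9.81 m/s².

ψ = P/(ρg) = 472.3×1000 / (1000 × 9.81) = 48.14 m.
h = z + ψ = 274.98 + 48.14 = 323.12 m.

h ≈ 323.12 m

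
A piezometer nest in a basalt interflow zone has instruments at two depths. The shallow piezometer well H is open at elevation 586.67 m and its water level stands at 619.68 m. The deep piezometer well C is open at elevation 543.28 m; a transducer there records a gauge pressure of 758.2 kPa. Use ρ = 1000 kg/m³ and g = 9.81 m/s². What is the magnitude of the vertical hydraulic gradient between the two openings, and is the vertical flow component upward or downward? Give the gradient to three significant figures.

Total head at well H: h = 619.68 m (water level in the standpipe).
Pressure head at well C: ψ = P/(ρg) = 758.2×1000 / (1000 × 9.81) = 77.29 m.
Total head at well C: h = z + ψ = 543.28 + 77.29 = 620.57 m.
Δh = h(well H) − h(well C) = 619.68 − 620.57 = -0.89 m.
Vertical separation Δz = 586.67 − 543.28 = 43.39 m.
|i_v| = |Δh| / Δz = 0.89 / 43.39 = 0.0205.
Head is higher in the deep piezometer, so vertical flow is upward (discharge condition).

|i_v| ≈ 0.0205; vertical flow is upward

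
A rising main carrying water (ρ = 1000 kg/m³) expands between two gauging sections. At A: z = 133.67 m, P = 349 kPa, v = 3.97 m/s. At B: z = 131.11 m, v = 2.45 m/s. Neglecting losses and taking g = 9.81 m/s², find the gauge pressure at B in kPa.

Pressure head at A: ψ₁ = P₁/(ρg) = 349×1000 / (1000 × 9.81) = 35.58 m.
Velocity heads: v₁²/2g = 3.97²/19.62 = 0.803 m; v₂²/2g = 2.45²/19.62 = 0.306 m.
Total head H = z₁ + ψ₁ + v₁²/2g = 133.67 + 35.58 + 0.803 = 170.05 m.
ψ₂ = H − z₂ − v₂²/2g = 170.05 − 131.11 − 0.306 = 38.63 m.
P₂ = ρgψ₂ = 1000 × 9.81 × 38.63 ≈ 379 kPa.

P₂ ≈ 379 kPa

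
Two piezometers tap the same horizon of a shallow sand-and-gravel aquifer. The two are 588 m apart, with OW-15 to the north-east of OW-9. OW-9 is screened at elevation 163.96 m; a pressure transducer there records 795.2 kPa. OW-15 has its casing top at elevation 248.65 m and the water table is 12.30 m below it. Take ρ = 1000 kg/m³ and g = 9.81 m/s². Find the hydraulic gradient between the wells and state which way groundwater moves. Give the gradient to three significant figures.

Pressure head at OW-9: ψ = P/(ρg) = 795.2×1000 / (1000 × 9.81) = 81.06 m.
Total head at OW-9: h = z + ψ = 163.96 + 81.06 = 245.02 m.
Total head at OW-15: h = 248.65 − 12.30 = 236.35 m.
Head difference: h(OW-9) − h(OW-15) = 245.02 − 236.35 = 8.67 m.
Hydraulic gradient: i = |Δh| / L = 8.67 / 588 = 0.0147.
Flow is from higher to lower head: from OW-9 toward OW-15, i.e. toward the north-east.

i ≈ 0.0147; groundwater flows toward the north-east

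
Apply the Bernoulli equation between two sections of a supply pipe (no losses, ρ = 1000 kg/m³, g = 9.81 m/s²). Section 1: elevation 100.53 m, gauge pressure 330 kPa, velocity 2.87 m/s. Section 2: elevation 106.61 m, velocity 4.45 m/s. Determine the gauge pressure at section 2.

Pressure head at 1: ψ₁ = P₁/(ρg) = 330×1000 / (1000 × 9.81) = 33.64 m.
Velocity heads: v₁²/2g = 2.87²/19.62 = 0.420 m; v₂²/2g = 4.45²/19.62 = 1.009 m.
Total head H = z₁ + ψ₁ + v₁²/2g = 100.53 + 33.64 + 0.420 = 134.59 m.
ψ₂ = H − z₂ − v₂²/2g = 134.59 − 106.61 − 1.009 = 26.97 m.
P₂ = ρgψ₂ = 1000 × 9.81 × 26.97 ≈ 265 kPa.

P₂ ≈ 265 kPa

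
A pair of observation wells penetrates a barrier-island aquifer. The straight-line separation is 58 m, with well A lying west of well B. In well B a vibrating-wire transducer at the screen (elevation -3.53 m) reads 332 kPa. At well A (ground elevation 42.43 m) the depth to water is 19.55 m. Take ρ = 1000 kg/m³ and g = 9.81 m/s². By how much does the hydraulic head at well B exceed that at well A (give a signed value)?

Δh ≈ 7.43 m

Pressure head at well B: ψ = P/(ρg) = 332×1000 / (1000 × 9.81) = 33.84 m.
Total head at well B: h = z + ψ = -3.53 + 33.84 = 30.31 m.
Total head at well A: h = 42.43 − 19.55 = 22.88 m.
Head difference: h(well B) − h(well A) = 30.31 − 22.88 = 7.43 m.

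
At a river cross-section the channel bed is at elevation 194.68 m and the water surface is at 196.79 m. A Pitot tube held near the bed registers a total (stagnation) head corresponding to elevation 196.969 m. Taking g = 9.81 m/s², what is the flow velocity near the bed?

v ≈ 1.87 m/s

Near the bed, under hydrostatic conditions, the piezometric head (z + ψ) equals the free-surface elevation, 196.79 m.
Velocity head = total − piezometric = 196.969 − 196.79 = 0.179 m.
v = √(2g·h_v) = √(2 × 9.81 × 0.179) = 1.87 m/s.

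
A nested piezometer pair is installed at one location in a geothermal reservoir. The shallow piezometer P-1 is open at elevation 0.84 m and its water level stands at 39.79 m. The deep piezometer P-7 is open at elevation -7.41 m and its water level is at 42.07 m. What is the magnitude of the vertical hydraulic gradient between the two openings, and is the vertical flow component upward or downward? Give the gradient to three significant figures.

Total head at P-1: h = 39.79 m (water level in the standpipe).
Total head at P-7: h = 42.07 m.
Δh = h(P-1) − h(P-7) = 39.79 − 42.07 = -2.28 m.
Vertical separation Δz = 0.84 − (-7.41) = 8.25 m.
|i_v| = |Δh| / Δz = 2.28 / 8.25 = 0.276.
Head is higher in the deep piezometer, so vertical flow is upward (discharge condition).

|i_v| ≈ 0.276; vertical flow is upward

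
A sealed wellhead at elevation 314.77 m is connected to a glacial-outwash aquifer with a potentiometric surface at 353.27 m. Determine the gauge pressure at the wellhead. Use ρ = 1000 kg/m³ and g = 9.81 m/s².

Head above the cap: Δh = 353.27 − 314.77 = 38.50 m.
P = ρgΔh = 1000 × 9.81 × 38.50 = 377685 Pa ≈ 378 kPa.

P ≈ 378 kPa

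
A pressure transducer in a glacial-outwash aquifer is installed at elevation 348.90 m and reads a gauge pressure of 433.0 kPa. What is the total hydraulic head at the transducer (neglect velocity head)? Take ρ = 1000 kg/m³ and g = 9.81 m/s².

ψ = P/(ρg) = 433.0×1000 / (1000 × 9.81) = 44.14 m.
h = z + ψ = 348.90 + 44.14 = 393.04 m.

h ≈ 393.04 m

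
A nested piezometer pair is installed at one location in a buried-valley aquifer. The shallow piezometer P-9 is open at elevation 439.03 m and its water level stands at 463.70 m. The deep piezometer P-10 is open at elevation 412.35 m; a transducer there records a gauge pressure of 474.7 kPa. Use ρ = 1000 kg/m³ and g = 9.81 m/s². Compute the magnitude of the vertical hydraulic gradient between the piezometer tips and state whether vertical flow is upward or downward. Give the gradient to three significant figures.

Total head at P-9: h = 463.70 m (water level in the standpipe).
Pressure head at P-10: ψ = P/(ρg) = 474.7×1000 / (1000 × 9.81) = 48.39 m.
Total head at P-10: h = z + ψ = 412.35 + 48.39 = 460.74 m.
Δh = h(P-9) − h(P-10) = 463.70 − 460.74 = 2.96 m.
Vertical separation Δz = 439.03 − 412.35 = 26.68 m.
|i_v| = |Δh| / Δz = 2.96 / 26.68 = 0.111.
Head is higher in the shallow piezometer, so vertical flow is downward (recharge condition).

|i_v| ≈ 0.111; vertical flow is downward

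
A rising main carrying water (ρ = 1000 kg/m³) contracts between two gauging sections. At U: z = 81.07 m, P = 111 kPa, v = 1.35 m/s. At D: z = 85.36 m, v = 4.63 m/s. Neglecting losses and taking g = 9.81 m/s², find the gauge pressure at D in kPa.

P₂ ≈ 59.1 kPa

Pressure head at U: ψ₁ = P₁/(ρg) = 111×1000 / (1000 × 9.81) = 11.31 m.
Velocity heads: v₁²/2g = 1.35²/19.62 = 0.093 m; v₂²/2g = 4.63²/19.62 = 1.093 m.
Total head H = z₁ + ψ₁ + v₁²/2g = 81.07 + 11.31 + 0.093 = 92.47 m.
ψ₂ = H − z₂ − v₂²/2g = 92.47 − 85.36 − 1.093 = 6.02 m.
P₂ = ρgψ₂ = 1000 × 9.81 × 6.02 ≈ 59.1 kPa.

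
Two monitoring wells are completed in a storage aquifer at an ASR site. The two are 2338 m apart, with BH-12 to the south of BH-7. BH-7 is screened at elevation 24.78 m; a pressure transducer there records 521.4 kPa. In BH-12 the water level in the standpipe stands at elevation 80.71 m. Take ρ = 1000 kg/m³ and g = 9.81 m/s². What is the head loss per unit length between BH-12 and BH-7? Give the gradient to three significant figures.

i ≈ 0.00119 m/m

Pressure head at BH-7: ψ = P/(ρg) = 521.4×1000 / (1000 × 9.81) = 53.15 m.
Total head at BH-7: h = z + ψ = 24.78 + 53.15 = 77.93 m.
Total head at BH-12: h = 80.71 m (water level in the piezometer is the total head).
Head difference: h(BH-7) − h(BH-12) = 77.93 − 80.71 = -2.78 m.
Hydraulic gradient: i = |Δh| / L = 2.78 / 2338 = 0.00119.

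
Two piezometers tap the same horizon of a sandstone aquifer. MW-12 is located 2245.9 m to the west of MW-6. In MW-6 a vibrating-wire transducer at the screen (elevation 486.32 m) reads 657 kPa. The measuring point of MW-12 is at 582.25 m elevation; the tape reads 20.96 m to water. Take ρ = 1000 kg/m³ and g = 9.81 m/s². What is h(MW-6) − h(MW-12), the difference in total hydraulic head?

Δh ≈ -8.00 m

Pressure head at MW-6: ψ = P/(ρg) = 657×1000 / (1000 × 9.81) = 66.97 m.
Total head at MW-6: h = z + ψ = 486.32 + 66.97 = 553.29 m.
Total head at MW-12: h = 582.25 − 20.96 = 561.29 m.
Head difference: h(MW-6) − h(MW-12) = 553.29 − 561.29 = -8.00 m.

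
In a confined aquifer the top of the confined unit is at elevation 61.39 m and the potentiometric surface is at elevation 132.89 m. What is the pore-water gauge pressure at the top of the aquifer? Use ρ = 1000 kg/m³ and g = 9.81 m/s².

Pressure head at the aquifer top: ψ = h − z = 132.89 − 61.39 = 71.50 m.
P = ρgψ = 1000 × 9.81 × 71.50 = 701415 Pa ≈ 701 kPa.

P ≈ 701 kPa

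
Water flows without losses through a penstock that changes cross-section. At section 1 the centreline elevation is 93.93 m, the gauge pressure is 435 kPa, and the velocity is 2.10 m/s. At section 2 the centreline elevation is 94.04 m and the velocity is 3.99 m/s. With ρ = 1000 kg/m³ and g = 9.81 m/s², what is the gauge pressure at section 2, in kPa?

P₂ ≈ 428 kPa

Pressure head at 1: ψ₁ = P₁/(ρg) = 435×1000 / (1000 × 9.81) = 44.34 m.
Velocity heads: v₁²/2g = 2.10²/19.62 = 0.225 m; v₂²/2g = 3.99²/19.62 = 0.811 m.
Total head H = z₁ + ψ₁ + v₁²/2g = 93.93 + 44.34 + 0.225 = 138.50 m.
ψ₂ = H − z₂ − v₂²/2g = 138.50 − 94.04 − 0.811 = 43.65 m.
P₂ = ρgψ₂ = 1000 × 9.81 × 43.65 ≈ 428 kPa.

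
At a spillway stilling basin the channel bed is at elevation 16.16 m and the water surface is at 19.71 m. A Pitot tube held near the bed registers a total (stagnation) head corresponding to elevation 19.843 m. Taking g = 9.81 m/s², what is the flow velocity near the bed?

Near the bed, under hydrostatic conditions, the piezometric head (z + ψ) equals the free-surface elevation, 19.71 m.
Velocity head = total − piezometric = 19.843 − 19.71 = 0.133 m.
v = √(2g·h_v) = √(2 × 9.81 × 0.133) = 1.62 m/s.

v ≈ 1.62 m/s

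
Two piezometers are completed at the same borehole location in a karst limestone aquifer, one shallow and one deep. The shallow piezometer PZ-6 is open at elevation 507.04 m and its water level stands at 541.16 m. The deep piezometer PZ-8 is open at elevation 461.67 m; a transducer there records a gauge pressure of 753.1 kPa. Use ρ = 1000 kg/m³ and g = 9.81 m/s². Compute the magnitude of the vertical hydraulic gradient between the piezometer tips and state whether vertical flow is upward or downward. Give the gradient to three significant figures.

|i_v| ≈ 0.0600; vertical flow is downward

Total head at PZ-6: h = 541.16 m (water level in the standpipe).
Pressure head at PZ-8: ψ = P/(ρg) = 753.1×1000 / (1000 × 9.81) = 76.77 m.
Total head at PZ-8: h = z + ψ = 461.67 + 76.77 = 538.44 m.
Δh = h(PZ-6) − h(PZ-8) = 541.16 − 538.44 = 2.72 m.
Vertical separation Δz = 507.04 − 461.67 = 45.37 m.
|i_v| = |Δh| / Δz = 2.72 / 45.37 = 0.0600.
Head is higher in the shallow piezometer, so vertical flow is downward (recharge condition).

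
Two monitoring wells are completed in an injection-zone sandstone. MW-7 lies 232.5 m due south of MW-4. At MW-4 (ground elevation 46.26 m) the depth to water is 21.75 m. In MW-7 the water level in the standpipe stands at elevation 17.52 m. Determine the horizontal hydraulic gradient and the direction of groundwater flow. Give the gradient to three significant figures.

Total head at MW-4: h = 46.26 − 21.75 = 24.51 m.
Total head at MW-7: h = 17.52 m (water level in the piezometer is the total head).
Head difference: h(MW-4) − h(MW-7) = 24.51 − 17.52 = 6.99 m.
Hydraulic gradient: i = |Δh| / L = 6.99 / 232.5 = 0.0301.
Flow is from higher to lower head: from MW-4 toward MW-7, i.e. toward the south.

i ≈ 0.0301; groundwater flows toward the south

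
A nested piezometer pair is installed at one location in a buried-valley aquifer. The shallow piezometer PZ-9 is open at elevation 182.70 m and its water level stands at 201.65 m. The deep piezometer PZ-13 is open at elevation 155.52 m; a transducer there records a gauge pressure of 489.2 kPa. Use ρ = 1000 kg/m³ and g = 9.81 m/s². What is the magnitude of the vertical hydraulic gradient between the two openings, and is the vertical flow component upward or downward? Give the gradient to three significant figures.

|i_v| ≈ 0.138; vertical flow is upward

Total head at PZ-9: h = 201.65 m (water level in the standpipe).
Pressure head at PZ-13: ψ = P/(ρg) = 489.2×1000 / (1000 × 9.81) = 49.87 m.
Total head at PZ-13: h = z + ψ = 155.52 + 49.87 = 205.39 m.
Δh = h(PZ-9) − h(PZ-13) = 201.65 − 205.39 = -3.74 m.
Vertical separation Δz = 182.70 − 155.52 = 27.18 m.
|i_v| = |Δh| / Δz = 3.74 / 27.18 = 0.138.
Head is higher in the deep piezometer, so vertical flow is upward (discharge condition).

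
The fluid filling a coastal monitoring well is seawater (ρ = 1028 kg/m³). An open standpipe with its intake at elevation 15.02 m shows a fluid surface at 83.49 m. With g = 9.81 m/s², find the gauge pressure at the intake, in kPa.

P ≈ 690 kPa

Pressure head ψ = h − z = 83.49 − 15.02 = 68.47 m.
P = ρgψ = 1028 × 9.81 × 68.47 = 690498 Pa ≈ 690 kPa.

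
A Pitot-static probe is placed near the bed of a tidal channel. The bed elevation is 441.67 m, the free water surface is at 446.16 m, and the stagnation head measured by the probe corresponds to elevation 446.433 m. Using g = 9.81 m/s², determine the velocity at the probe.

v ≈ 2.31 m/s

Near the bed, under hydrostatic conditions, the piezometric head (z + ψ) equals the free-surface elevation, 446.16 m.
Velocity head = total − piezometric = 446.433 − 446.16 = 0.273 m.
v = √(2g·h_v) = √(2 × 9.81 × 0.273) = 2.31 m/s.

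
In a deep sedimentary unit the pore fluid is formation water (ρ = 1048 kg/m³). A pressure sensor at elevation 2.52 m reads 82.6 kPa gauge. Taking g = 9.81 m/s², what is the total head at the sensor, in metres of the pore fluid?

h ≈ 10.55 m

ψ = P/(ρg) = 82.6×1000 / (1048 × 9.81) = 8.03 m.
h = z + ψ = 2.52 + 8.03 = 10.55 m.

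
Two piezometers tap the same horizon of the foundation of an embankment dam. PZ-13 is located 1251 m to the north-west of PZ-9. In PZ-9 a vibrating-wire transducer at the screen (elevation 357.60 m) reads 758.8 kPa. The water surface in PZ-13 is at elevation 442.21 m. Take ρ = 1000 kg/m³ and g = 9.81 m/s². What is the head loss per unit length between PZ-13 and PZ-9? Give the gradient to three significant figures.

Pressure head at PZ-9: ψ = P/(ρg) = 758.8×1000 / (1000 × 9.81) = 77.35 m.
Total head at PZ-9: h = z + ψ = 357.60 + 77.35 = 434.95 m.
Total head at PZ-13: h = 442.21 m (water level in the piezometer is the total head).
Head difference: h(PZ-9) − h(PZ-13) = 434.95 − 442.21 = -7.26 m.
Hydraulic gradient: i = |Δh| / L = 7.26 / 1251 = 0.00580.

i ≈ 0.00580 m/m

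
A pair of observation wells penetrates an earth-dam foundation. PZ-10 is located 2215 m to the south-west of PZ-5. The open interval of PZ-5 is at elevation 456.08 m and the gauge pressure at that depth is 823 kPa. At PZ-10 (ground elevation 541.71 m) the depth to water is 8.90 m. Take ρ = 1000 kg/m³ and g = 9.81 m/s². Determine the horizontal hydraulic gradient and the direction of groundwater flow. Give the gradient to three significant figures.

i ≈ 0.00323; groundwater flows toward the south-west

Pressure head at PZ-5: ψ = P/(ρg) = 823×1000 / (1000 × 9.81) = 83.89 m.
Total head at PZ-5: h = z + ψ = 456.08 + 83.89 = 539.97 m.
Total head at PZ-10: h = 541.71 − 8.90 = 532.81 m.
Head difference: h(PZ-5) − h(PZ-10) = 539.97 − 532.81 = 7.16 m.
Hydraulic gradient: i = |Δh| / L = 7.16 / 2215 = 0.00323.
Flow is from higher to lower head: from PZ-5 toward PZ-10, i.e. toward the south-west.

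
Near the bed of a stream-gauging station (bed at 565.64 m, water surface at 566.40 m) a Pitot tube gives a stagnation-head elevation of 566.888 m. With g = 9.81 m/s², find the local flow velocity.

v ≈ 3.09 m/s

Near the bed, under hydrostatic conditions, the piezometric head (z + ψ) equals the free-surface elevation, 566.40 m.
Velocity head = total − piezometric = 566.888 − 566.40 = 0.488 m.
v = √(2g·h_v) = √(2 × 9.81 × 0.488) = 3.09 m/s.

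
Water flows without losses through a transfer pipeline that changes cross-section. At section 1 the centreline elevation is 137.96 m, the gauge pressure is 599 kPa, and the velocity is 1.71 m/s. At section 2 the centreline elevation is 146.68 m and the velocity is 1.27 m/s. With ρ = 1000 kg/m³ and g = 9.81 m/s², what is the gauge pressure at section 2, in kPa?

Pressure head at 1: ψ₁ = P₁/(ρg) = 599×1000 / (1000 × 9.81) = 61.06 m.
Velocity heads: v₁²/2g = 1.71²/19.62 = 0.149 m; v₂²/2g = 1.27²/19.62 = 0.082 m.
Total head H = z₁ + ψ₁ + v₁²/2g = 137.96 + 61.06 + 0.149 = 199.17 m.
ψ₂ = H − z₂ − v₂²/2g = 199.17 − 146.68 − 0.082 = 52.41 m.
P₂ = ρgψ₂ = 1000 × 9.81 × 52.41 ≈ 514 kPa.

P₂ ≈ 514 kPa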